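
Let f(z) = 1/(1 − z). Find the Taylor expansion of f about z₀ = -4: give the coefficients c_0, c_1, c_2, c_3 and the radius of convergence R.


Let w = z − z₀, so z = z₀ + w.
Then 1 − z = 1 − (z₀ + w) = (1 − z₀) − w = 5 − w.
f(z) = 1/(5 − w) = (1/(5)) · 1/(1 − w/(5)) = Σ_{n≥0} w^n / (5)^(n+1).
So c_n = 1/(5)^(n+1):
  c_0 = 1/(5)^1 = 1/5.
  c_1 = 1/(5)^2 = 1/25.
  c_2 = 1/(5)^3 = 1/125.
  c_3 = 1/(5)^4 = 1/625.
The series is valid for |w/d| < 1, i.e. |z − z₀| < |d|.
Radius of convergence: R = |1 − z₀| = |5| = 5 (distance from z₀ to the singularity z = 1).

c_0 = 1/5, c_1 = 1/25, c_2 = 1/125, c_3 = 1/625; R = 5.


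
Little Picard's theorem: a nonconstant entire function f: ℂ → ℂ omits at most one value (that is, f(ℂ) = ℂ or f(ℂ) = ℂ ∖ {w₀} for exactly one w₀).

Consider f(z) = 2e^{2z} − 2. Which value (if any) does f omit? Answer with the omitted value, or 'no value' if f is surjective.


Little Picard bounds the complement of f(ℂ) to at most one point.
e^{2z} is never zero on ℂ, so 2·e^{2z} takes every value in ℂ ∖ {0}. Adding -2 shifts the range to ℂ ∖ {-2}. Thus f omits exactly the value -2.

Omitted value: -2.


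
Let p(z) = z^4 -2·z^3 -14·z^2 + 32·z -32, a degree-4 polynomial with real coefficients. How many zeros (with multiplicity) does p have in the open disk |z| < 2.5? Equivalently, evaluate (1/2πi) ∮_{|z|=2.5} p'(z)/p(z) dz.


The zeros of p are: (1 + 1i), (1 - 1i), -4, 4.
Their magnitudes are: 1.414, 1.414, 4, 4.
Zeros with |z| < R = 2.5: (1 + 1i), (1 - 1i).
Count = 2.
By the argument principle, (1/2πi) ∮_{|z|=R} p'(z)/p(z) dz equals exactly this count.

Number of zeros inside |z| < 2.5: 2.


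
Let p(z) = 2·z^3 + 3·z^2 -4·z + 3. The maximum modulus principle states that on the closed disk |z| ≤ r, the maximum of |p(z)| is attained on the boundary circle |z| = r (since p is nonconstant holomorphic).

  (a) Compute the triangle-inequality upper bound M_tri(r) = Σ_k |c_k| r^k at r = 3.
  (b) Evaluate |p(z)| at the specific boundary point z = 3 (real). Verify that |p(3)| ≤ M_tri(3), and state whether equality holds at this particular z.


Coefficients: c_0 = 3, c_1 = -4, c_2 = 3, c_3 = 2. Radius r = 3.
Part (a). Triangle bound: M_tri(r) = Σ_k |c_k| r^k
  = |3|·3^0 + |-4|·3^1 + |3|·3^2 + |2|·3^3
  = 3 + 12 + 27 + 54 = 96.
This bounds M(r) := max_{|z|=r} |p(z)| from above; equality holds iff all terms c_k z^k can be made to align in phase at a single z on |z|=r.
Part (b). At z = 3 (real, on the circle |z| = r):
  p(3) = (3)·3^0 + (-4)·3^1 + (3)·3^2 + (2)·3^3 = 72.
  |p(3)| = 72.
Check: |p(3)| = 72 ≤ 96 = M_tri(3). ✓ Equality does not hold at z = 3 (the coefficients have mixed signs, so the terms do not all align in phase there).

M_tri(3) = 96; |p(3)| = 72; equality at z=3: no.


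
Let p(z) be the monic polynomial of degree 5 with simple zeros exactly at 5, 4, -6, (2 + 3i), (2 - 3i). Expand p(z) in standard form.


The polynomial is p(z) = ∏_{α ∈ S} (z − α), where S = {5, 4, -6, (2 + 3i), (2 - 3i)}.
Expanding the product yields: p(z) = z^5 -7·z^4 -9·z^3 + 217·z^2 -922·z + 1560.
Note conjugate pairs combine to real quadratics: (z − (2+3i))(z − (2−3i)) = z² − 4z + 13.
The resulting polynomial has degree 5 and real coefficients as required.

p(z) = z^5 -7·z^4 -9·z^3 + 217·z^2 -922·z + 1560.


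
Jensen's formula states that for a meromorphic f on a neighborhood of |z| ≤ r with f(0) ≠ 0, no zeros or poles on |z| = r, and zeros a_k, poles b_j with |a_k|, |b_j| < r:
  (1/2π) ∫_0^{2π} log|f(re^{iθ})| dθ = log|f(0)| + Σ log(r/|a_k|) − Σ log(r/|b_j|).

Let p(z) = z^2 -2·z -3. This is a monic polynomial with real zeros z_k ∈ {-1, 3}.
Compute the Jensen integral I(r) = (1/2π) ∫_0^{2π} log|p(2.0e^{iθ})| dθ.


Zeros: -1, 3; r = 2.0.
Inside |z| < r: -1. Outside (|z| ≥ r): 3.
p(0) = -3, so log|p(0)| = log(3) = 1.0986.
Apply Jensen: I(r) = log|p(0)| + Σ_k log(r/|z_k|), summed over zeros inside |z| < r.
  log(r/|z_k|) for z_k = -1: log(2.0/1) = 0.6931
  Outside zeros (3) contribute nothing to the Jensen sum.
Sum over inside zeros: 0.6931.
I(r) = log|p(0)| + (inside sum) = 1.0986 + 0.6931 = 1.7918.
Note: since some zeros are outside |z| ≤ r, the simplified n·log(r) form does NOT apply — only the inside zeros contribute.

I(r) ≈ 1.7918.


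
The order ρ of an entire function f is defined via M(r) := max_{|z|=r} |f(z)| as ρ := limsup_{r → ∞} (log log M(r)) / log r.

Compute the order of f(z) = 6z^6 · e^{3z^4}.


M(r) = max_{|z|=r} |6|·|z|^6·|e^{3z^4}| = 6·r^6 · e^{3r^4} (the factors attain their maxima compatibly on |z|=r). Then log M(r) = log 6 + 6·log r + 3r^4, dominated by the last term, so log log M(r) ~ 4·log r. The polynomial factor 6z^6 contributes only a log r term and does not affect the order. ρ = 4.
Therefore ρ = 4.

Order ρ = 4.


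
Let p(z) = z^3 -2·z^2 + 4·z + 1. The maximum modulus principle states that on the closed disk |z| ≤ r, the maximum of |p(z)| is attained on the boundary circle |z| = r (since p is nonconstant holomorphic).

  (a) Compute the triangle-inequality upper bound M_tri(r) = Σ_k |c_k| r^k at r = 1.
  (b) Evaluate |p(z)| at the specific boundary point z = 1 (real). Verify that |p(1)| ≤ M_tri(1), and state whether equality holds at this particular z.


Coefficients: c_0 = 1, c_1 = 4, c_2 = -2, c_3 = 1. Radius r = 1.
Part (a). Triangle bound: M_tri(r) = Σ_k |c_k| r^k
  = |1|·1^0 + |4|·1^1 + |-2|·1^2 + |1|·1^3
  = 1 + 4 + 2 + 1 = 8.
This bounds M(r) := max_{|z|=r} |p(z)| from above; equality holds iff all terms c_k z^k can be made to align in phase at a single z on |z|=r.
Part (b). At z = 1 (real, on the circle |z| = r):
  p(1) = (1)·1^0 + (4)·1^1 + (-2)·1^2 + (1)·1^3 = 4.
  |p(1)| = 4.
Check: |p(1)| = 4 ≤ 8 = M_tri(1). ✓ Equality does not hold at z = 1 (the coefficients have mixed signs, so the terms do not all align in phase there).

M_tri(1) = 8; |p(1)| = 4; equality at z=1: no.


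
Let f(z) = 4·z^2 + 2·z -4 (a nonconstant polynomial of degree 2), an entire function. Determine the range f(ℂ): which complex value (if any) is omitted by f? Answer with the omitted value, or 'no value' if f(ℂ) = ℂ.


Little Picard bounds the complement of f(ℂ) to at most one point.
For every w ∈ ℂ, the equation p(z) − w = 0 is a nonconstant polynomial in z and hence has at least one root by the fundamental theorem of algebra. So p is surjective onto ℂ, omitting no value.

Omitted value: no value.


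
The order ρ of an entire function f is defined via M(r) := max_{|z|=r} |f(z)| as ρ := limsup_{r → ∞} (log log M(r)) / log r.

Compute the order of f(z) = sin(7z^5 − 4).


Write sin(w) = (e^{iw} ± e^{−iw})/(2 or 2i), so |sin(w)| ≤ e^{|w|}. With w = 7z^5 − 4, |w| ≤ 7r^5 + 4 on |z|=r, giving M(r) ≤ e^{7r^5 + 4} and ρ ≤ 5. For the lower bound, choose z on |z|=r with 7z^5 purely imaginary of modulus 7r^5; then |sin(7z^5 − 4)| grows like e^{7r^5}/2, so ρ ≥ 5. Hence ρ = 5.
Therefore ρ = 5.

Order ρ = 5.


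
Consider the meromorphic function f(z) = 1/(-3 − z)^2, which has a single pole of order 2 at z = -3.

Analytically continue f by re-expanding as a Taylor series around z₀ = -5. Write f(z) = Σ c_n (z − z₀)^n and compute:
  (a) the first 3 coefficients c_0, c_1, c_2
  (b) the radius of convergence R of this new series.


Let w = z − z₀, so z = z₀ + w.
Then -3 − z = -3 − (z₀ + w) = (-3 − z₀) − w = 2 − w.
f(z) = 1/(2 − w)^2 = (1/(2)^2) · (1 − w/(2))^{−2}.
By the binomial series (1−u)^{−2} = Σ_{n≥0} C(n+1, 1) u^n for |u|<1, with u = w/(2):
  c_n = C(n+1, 1) / (2)^(n+2).
  c_0 = 1/(2)^2 = 1/4.
  c_1 = 2/(2)^3 = 1/4.
  c_2 = 3/(2)^4 = 3/16.
The series is valid for |w/d| < 1, i.e. |z − z₀| < |d|.
Radius of convergence: R = |-3 − z₀| = |2| = 2 (distance from z₀ to the singularity z = -3).

c_0 = 1/4, c_1 = 1/4, c_2 = 3/16; R = 2.


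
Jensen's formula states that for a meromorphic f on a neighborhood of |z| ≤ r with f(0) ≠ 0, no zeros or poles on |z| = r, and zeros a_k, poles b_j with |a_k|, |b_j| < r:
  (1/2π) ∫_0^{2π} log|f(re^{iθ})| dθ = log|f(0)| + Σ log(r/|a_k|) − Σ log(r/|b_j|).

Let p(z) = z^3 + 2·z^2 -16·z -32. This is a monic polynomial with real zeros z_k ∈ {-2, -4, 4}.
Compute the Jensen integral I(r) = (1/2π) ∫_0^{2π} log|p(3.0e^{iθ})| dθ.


Zeros: -4, -2, 4; r = 3.0.
Inside |z| < r: -2. Outside (|z| ≥ r): -4, 4.
p(0) = -32, so log|p(0)| = log(32) = 3.4657.
Apply Jensen: I(r) = log|p(0)| + Σ_k log(r/|z_k|), summed over zeros inside |z| < r.
  log(r/|z_k|) for z_k = -2: log(3.0/2) = 0.4055
  Outside zeros (-4, 4) contribute nothing to the Jensen sum.
Sum over inside zeros: 0.4055.
I(r) = log|p(0)| + (inside sum) = 3.4657 + 0.4055 = 3.8712.
Note: since some zeros are outside |z| ≤ r, the simplified n·log(r) form does NOT apply — only the inside zeros contribute.

I(r) ≈ 3.8712.


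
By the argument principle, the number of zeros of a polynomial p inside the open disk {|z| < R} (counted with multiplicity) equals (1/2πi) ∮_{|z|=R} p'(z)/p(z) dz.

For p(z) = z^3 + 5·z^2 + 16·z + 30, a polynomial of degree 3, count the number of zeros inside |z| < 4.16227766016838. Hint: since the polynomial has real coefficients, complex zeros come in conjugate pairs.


The zeros of p are: (-1 + 3i), (-1 - 3i), -3.
Their magnitudes are: 3.162, 3.162, 3.
Zeros with |z| < R = 4.16227766016838: (-1 + 3i), (-1 - 3i), -3.
Count = 3.
By the argument principle, (1/2πi) ∮_{|z|=R} p'(z)/p(z) dz equals exactly this count.

Number of zeros inside |z| < 4.16227766016838: 3.


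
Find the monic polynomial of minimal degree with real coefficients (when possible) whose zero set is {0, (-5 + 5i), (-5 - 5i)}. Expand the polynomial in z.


The polynomial is p(z) = ∏_{α ∈ S} (z − α), where S = {0, (-5 + 5i), (-5 - 5i)}.
Expanding the product yields: p(z) = z^3 + 10·z^2 + 50·z.
Note conjugate pairs combine to real quadratics: (z − (-5+5i))(z − (-5−5i)) = z² + 10z + 50.
The resulting polynomial has degree 3 and real coefficients as required.

p(z) = z^3 + 10·z^2 + 50·z.


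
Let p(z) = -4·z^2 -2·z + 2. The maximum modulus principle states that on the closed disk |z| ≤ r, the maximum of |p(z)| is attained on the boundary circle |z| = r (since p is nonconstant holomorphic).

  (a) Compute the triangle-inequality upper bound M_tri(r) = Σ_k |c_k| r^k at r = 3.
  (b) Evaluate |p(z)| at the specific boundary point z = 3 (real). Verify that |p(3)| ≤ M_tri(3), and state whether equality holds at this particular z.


Coefficients: c_0 = 2, c_1 = -2, c_2 = -4. Radius r = 3.
Part (a). Triangle bound: M_tri(r) = Σ_k |c_k| r^k
  = |2|·3^0 + |-2|·3^1 + |-4|·3^2
  = 2 + 6 + 36 = 44.
This bounds M(r) := max_{|z|=r} |p(z)| from above; equality holds iff all terms c_k z^k can be made to align in phase at a single z on |z|=r.
Part (b). At z = 3 (real, on the circle |z| = r):
  p(3) = (2)·3^0 + (-2)·3^1 + (-4)·3^2 = -40.
  |p(3)| = 40.
Check: |p(3)| = 40 ≤ 44 = M_tri(3). ✓ Equality does not hold at z = 3 (the coefficients have mixed signs, so the terms do not all align in phase there).

M_tri(3) = 44; |p(3)| = 40; equality at z=3: no.


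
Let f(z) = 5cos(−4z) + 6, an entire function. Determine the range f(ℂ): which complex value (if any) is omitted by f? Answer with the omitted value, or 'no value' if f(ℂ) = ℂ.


Little Picard bounds the complement of f(ℂ) to at most one point.
cos is entire and surjective onto ℂ: for every w ∈ ℂ, cos(ζ) = w has a solution ζ ∈ ℂ (e.g., via the complex inverse arccos). With ζ = −4z this gives z = ζ/(-4). Then 5·cos(−4z) takes every value in 5·ℂ = ℂ, and adding 6 is a bijection of ℂ. So f is surjective and omits no value. (Note: only on the real line is cos bounded by [−1, 1].)

Omitted value: no value.


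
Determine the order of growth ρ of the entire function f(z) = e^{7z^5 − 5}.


|e^{7z^5 − 5}| = e^{Re(7·z^5) + -5} ≤ e^{7|z|^5 + -5} = e^{7r^5 + -5} on |z| = r, so ρ ≤ 5. Choosing z on |z|=r so that 7·z^5 is real positive (always possible by picking arg z appropriately) gives |f(z)| = e^{7r^5 + -5}, matching the bound. The additive constant -5 does not affect log log M(r) ~ 5·log r. Hence ρ = 5.
Therefore ρ = 5.

Order ρ = 5.


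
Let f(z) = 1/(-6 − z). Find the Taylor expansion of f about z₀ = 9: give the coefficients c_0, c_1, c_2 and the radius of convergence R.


Let w = z − z₀, so z = z₀ + w.
Then -6 − z = -6 − (z₀ + w) = (-6 − z₀) − w = -15 − w.
f(z) = 1/(-15 − w) = (1/(-15)) · 1/(1 − w/(-15)) = Σ_{n≥0} w^n / (-15)^(n+1).
So c_n = 1/(-15)^(n+1):
  c_0 = 1/(-15)^1 = -1/15.
  c_1 = 1/(-15)^2 = 1/225.
  c_2 = 1/(-15)^3 = -1/3375.
The series is valid for |w/d| < 1, i.e. |z − z₀| < |d|.
Radius of convergence: R = |-6 − z₀| = |-15| = 15 (distance from z₀ to the singularity z = -6).

c_0 = -1/15, c_1 = 1/225, c_2 = -1/3375; R = 15.


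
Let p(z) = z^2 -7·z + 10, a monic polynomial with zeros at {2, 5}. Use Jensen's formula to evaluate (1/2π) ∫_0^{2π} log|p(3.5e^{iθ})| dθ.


Zeros: 2, 5; r = 3.5.
Inside |z| < r: 2. Outside (|z| ≥ r): 5.
p(0) = 10, so log|p(0)| = log(10) = 2.3026.
Apply Jensen: I(r) = log|p(0)| + Σ_k log(r/|z_k|), summed over zeros inside |z| < r.
  log(r/|z_k|) for z_k = 2: log(3.5/2) = 0.5596
  Outside zeros (5) contribute nothing to the Jensen sum.
Sum over inside zeros: 0.5596.
I(r) = log|p(0)| + (inside sum) = 2.3026 + 0.5596 = 2.8622.
Note: since some zeros are outside |z| ≤ r, the simplified n·log(r) form does NOT apply — only the inside zeros contribute.

I(r) ≈ 2.8622.


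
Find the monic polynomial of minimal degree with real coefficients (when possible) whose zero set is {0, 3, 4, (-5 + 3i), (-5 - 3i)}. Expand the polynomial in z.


The polynomial is p(z) = ∏_{α ∈ S} (z − α), where S = {0, 3, 4, (-5 + 3i), (-5 - 3i)}.
Expanding the product yields: p(z) = z^5 + 3·z^4 -24·z^3 -118·z^2 + 408·z.
Note conjugate pairs combine to real quadratics: (z − (-5+3i))(z − (-5−3i)) = z² + 10z + 34.
The resulting polynomial has degree 5 and real coefficients as required.

p(z) = z^5 + 3·z^4 -24·z^3 -118·z^2 + 408·z.


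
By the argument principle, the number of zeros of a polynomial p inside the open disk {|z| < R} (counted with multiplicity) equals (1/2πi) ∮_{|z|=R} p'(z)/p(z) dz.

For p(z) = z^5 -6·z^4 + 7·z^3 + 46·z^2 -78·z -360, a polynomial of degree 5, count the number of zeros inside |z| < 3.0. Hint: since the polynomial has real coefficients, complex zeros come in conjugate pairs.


The zeros of p are: (-2 + 1i), (-2 - 1i), 4, (3 + 3i), (3 - 3i).
Their magnitudes are: 2.236, 2.236, 4, 4.243, 4.243.
Zeros with |z| < R = 3.0: (-2 + 1i), (-2 - 1i).
Count = 2.
By the argument principle, (1/2πi) ∮_{|z|=R} p'(z)/p(z) dz equals exactly this count.

Number of zeros inside |z| < 3.0: 2.


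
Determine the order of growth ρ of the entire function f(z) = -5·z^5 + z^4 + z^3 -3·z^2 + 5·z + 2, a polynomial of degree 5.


|f(z)| ≤ Σ|c_k|·r^k = O(r^5) as r → ∞. Polynomial growth is O(e^{r^ε}) for every ε > 0 (since r^5/e^{r^ε} → 0), so ρ ≤ ε for all ε > 0, i.e. ρ = 0. Every nonconstant polynomial has order 0.
Therefore ρ = 0.

Order ρ = 0.


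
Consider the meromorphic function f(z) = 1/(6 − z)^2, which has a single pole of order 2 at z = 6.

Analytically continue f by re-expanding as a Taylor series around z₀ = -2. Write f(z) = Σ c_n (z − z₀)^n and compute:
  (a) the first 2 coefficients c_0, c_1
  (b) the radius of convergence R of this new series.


Let w = z − z₀, so z = z₀ + w.
Then 6 − z = 6 − (z₀ + w) = (6 − z₀) − w = 8 − w.
f(z) = 1/(8 − w)^2 = (1/(8)^2) · (1 − w/(8))^{−2}.
By the binomial series (1−u)^{−2} = Σ_{n≥0} C(n+1, 1) u^n for |u|<1, with u = w/(8):
  c_n = C(n+1, 1) / (8)^(n+2).
  c_0 = 1/(8)^2 = 1/64.
  c_1 = 2/(8)^3 = 1/256.
The series is valid for |w/d| < 1, i.e. |z − z₀| < |d|.
Radius of convergence: R = |6 − z₀| = |8| = 8 (distance from z₀ to the singularity z = 6).

c_0 = 1/64, c_1 = 1/256; R = 8.


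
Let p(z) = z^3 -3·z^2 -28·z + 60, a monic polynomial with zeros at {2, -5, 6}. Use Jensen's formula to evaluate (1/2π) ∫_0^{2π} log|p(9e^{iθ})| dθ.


Zeros: -5, 2, 6; r = 9.
Inside |z| < r: -5, 2, 6. Outside (|z| ≥ r): ∅.
p(0) = 60, so log|p(0)| = log(60) = 4.0943.
Apply Jensen: I(r) = log|p(0)| + Σ_k log(r/|z_k|), summed over zeros inside |z| < r.
  log(r/|z_k|) for z_k = 2: log(9/2) = 1.5041
  log(r/|z_k|) for z_k = -5: log(9/5) = 0.5878
  log(r/|z_k|) for z_k = 6: log(9/6) = 0.4055
Sum over inside zeros: 2.4973.
I(r) = log|p(0)| + (inside sum) = 4.0943 + 2.4973 = 6.5917.
Closed form (all zeros inside, monic): I(r) = n·log(r) = 3·log(9) = 6.5917. ✓

I(r) ≈ 6.5917.


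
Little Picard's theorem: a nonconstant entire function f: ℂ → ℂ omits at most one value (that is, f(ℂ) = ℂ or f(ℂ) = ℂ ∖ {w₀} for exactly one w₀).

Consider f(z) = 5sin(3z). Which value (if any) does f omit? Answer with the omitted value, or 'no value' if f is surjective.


Little Picard bounds the complement of f(ℂ) to at most one point.
sin is entire and surjective onto ℂ: for every w ∈ ℂ, sin(ζ) = w has a solution ζ ∈ ℂ (e.g., via the complex inverse arcsin). With ζ = 3z this gives z = ζ/(3). Then 5·sin(3z) takes every value in 5·ℂ = ℂ, and adding 0 is a bijection of ℂ. So f is surjective and omits no value. (Note: only on the real line is sin bounded by [−1, 1].)

Omitted value: no value.


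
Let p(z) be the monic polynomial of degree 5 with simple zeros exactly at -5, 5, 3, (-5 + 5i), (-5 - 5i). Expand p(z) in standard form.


The polynomial is p(z) = ∏_{α ∈ S} (z − α), where S = {-5, 5, 3, (-5 + 5i), (-5 - 5i)}.
Expanding the product yields: p(z) = z^5 + 7·z^4 -5·z^3 -325·z^2 -500·z + 3750.
Note conjugate pairs combine to real quadratics: (z − (-5+5i))(z − (-5−5i)) = z² + 10z + 50.
The resulting polynomial has degree 5 and real coefficients as required.

p(z) = z^5 + 7·z^4 -5·z^3 -325·z^2 -500·z + 3750.


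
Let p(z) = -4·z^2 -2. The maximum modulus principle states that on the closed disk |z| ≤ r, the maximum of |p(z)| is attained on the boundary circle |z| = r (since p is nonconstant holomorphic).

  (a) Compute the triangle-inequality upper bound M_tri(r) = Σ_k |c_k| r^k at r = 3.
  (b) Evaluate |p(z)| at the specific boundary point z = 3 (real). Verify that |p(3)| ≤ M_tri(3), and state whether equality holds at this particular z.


Coefficients: c_0 = -2, c_1 = 0, c_2 = -4. Radius r = 3.
Part (a). Triangle bound: M_tri(r) = Σ_k |c_k| r^k
  = |-2|·3^0 + |0|·3^1 + |-4|·3^2
  = 2 + 0 + 36 = 38.
This bounds M(r) := max_{|z|=r} |p(z)| from above; equality holds iff all terms c_k z^k can be made to align in phase at a single z on |z|=r.
Part (b). At z = 3 (real, on the circle |z| = r):
  p(3) = (-2)·3^0 + (0)·3^1 + (-4)·3^2 = -38.
  |p(3)| = 38.
Since all nonzero coefficients share the same sign, |p(3)| = 38 = M_tri(3); the triangle bound is attained at z = 3, so in fact M(r) = 38.

M_tri(3) = 38; |p(3)| = 38; equality at z=3: yes.


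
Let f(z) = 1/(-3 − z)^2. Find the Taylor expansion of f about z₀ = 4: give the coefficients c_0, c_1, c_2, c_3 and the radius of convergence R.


Let w = z − z₀, so z = z₀ + w.
Then -3 − z = -3 − (z₀ + w) = (-3 − z₀) − w = -7 − w.
f(z) = 1/(-7 − w)^2 = (1/(-7)^2) · (1 − w/(-7))^{−2}.
By the binomial series (1−u)^{−2} = Σ_{n≥0} C(n+1, 1) u^n for |u|<1, with u = w/(-7):
  c_n = C(n+1, 1) / (-7)^(n+2).
  c_0 = 1/(-7)^2 = 1/49.
  c_1 = 2/(-7)^3 = -2/343.
  c_2 = 3/(-7)^4 = 3/2401.
  c_3 = 4/(-7)^5 = -4/16807.
The series is valid for |w/d| < 1, i.e. |z − z₀| < |d|.
Radius of convergence: R = |-3 − z₀| = |-7| = 7 (distance from z₀ to the singularity z = -3).

c_0 = 1/49, c_1 = -2/343, c_2 = 3/2401, c_3 = -4/16807; R = 7.


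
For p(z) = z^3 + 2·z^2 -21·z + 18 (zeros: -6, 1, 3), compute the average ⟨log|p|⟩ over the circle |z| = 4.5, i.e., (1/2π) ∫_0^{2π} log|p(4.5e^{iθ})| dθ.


Zeros: -6, 1, 3; r = 4.5.
Inside |z| < r: 1, 3. Outside (|z| ≥ r): -6.
p(0) = 18, so log|p(0)| = log(18) = 2.8904.
Apply Jensen: I(r) = log|p(0)| + Σ_k log(r/|z_k|), summed over zeros inside |z| < r.
  log(r/|z_k|) for z_k = 1: log(4.5/1) = 1.5041
  log(r/|z_k|) for z_k = 3: log(4.5/3) = 0.4055
  Outside zeros (-6) contribute nothing to the Jensen sum.
Sum over inside zeros: 1.9095.
I(r) = log|p(0)| + (inside sum) = 2.8904 + 1.9095 = 4.7999.
Note: since some zeros are outside |z| ≤ r, the simplified n·log(r) form does NOT apply — only the inside zeros contribute.

I(r) ≈ 4.7999.


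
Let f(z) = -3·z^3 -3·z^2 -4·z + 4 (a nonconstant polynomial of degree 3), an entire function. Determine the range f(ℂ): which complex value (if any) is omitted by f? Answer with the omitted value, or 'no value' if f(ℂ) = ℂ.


Little Picard bounds the complement of f(ℂ) to at most one point.
For every w ∈ ℂ, the equation p(z) − w = 0 is a nonconstant polynomial in z and hence has at least one root by the fundamental theorem of algebra. So p is surjective onto ℂ, omitting no value.

Omitted value: no value.


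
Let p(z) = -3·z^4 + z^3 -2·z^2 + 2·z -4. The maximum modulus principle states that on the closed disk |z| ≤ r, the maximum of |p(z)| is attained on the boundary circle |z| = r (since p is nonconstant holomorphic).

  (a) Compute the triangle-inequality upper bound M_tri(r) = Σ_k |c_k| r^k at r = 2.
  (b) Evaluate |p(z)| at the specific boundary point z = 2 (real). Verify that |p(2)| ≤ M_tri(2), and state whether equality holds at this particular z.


Coefficients: c_0 = -4, c_1 = 2, c_2 = -2, c_3 = 1, c_4 = -3. Radius r = 2.
Part (a). Triangle bound: M_tri(r) = Σ_k |c_k| r^k
  = |-4|·2^0 + |2|·2^1 + |-2|·2^2 + |1|·2^3 + |-3|·2^4
  = 4 + 4 + 8 + 8 + 48 = 72.
This bounds M(r) := max_{|z|=r} |p(z)| from above; equality holds iff all terms c_k z^k can be made to align in phase at a single z on |z|=r.
Part (b). At z = 2 (real, on the circle |z| = r):
  p(2) = (-4)·2^0 + (2)·2^1 + (-2)·2^2 + (1)·2^3 + (-3)·2^4 = -48.
  |p(2)| = 48.
Check: |p(2)| = 48 ≤ 72 = M_tri(2). ✓ Equality does not hold at z = 2 (the coefficients have mixed signs, so the terms do not all align in phase there).

M_tri(2) = 72; |p(2)| = 48; equality at z=2: no.


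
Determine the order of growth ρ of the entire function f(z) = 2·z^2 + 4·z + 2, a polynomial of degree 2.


|f(z)| ≤ Σ|c_k|·r^k = O(r^2) as r → ∞. Polynomial growth is O(e^{r^ε}) for every ε > 0 (since r^2/e^{r^ε} → 0), so ρ ≤ ε for all ε > 0, i.e. ρ = 0. Every nonconstant polynomial has order 0.
Therefore ρ = 0.

Order ρ = 0.


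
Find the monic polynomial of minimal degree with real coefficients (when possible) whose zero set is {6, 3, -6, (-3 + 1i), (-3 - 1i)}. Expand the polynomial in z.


The polynomial is p(z) = ∏_{α ∈ S} (z − α), where S = {6, 3, -6, (-3 + 1i), (-3 - 1i)}.
Expanding the product yields: p(z) = z^5 + 3·z^4 -44·z^3 -138·z^2 + 288·z + 1080.
Note conjugate pairs combine to real quadratics: (z − (-3+1i))(z − (-3−1i)) = z² + 6z + 10.
The resulting polynomial has degree 5 and real coefficients as required.

p(z) = z^5 + 3·z^4 -44·z^3 -138·z^2 + 288·z + 1080.


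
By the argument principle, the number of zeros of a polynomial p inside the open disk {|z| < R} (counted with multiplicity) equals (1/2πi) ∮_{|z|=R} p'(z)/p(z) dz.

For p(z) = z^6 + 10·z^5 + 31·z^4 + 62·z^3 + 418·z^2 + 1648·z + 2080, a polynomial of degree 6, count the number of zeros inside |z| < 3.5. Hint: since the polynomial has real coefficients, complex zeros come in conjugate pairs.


The zeros of p are: -4, (2 + 3i), (2 - 3i), (-3 + 1i), (-3 - 1i), -4.
Their magnitudes are: 4, 3.606, 3.606, 3.162, 3.162, 4.
Zeros with |z| < R = 3.5: (-3 + 1i), (-3 - 1i).
Count = 2.
By the argument principle, (1/2πi) ∮_{|z|=R} p'(z)/p(z) dz equals exactly this count.

Number of zeros inside |z| < 3.5: 2.


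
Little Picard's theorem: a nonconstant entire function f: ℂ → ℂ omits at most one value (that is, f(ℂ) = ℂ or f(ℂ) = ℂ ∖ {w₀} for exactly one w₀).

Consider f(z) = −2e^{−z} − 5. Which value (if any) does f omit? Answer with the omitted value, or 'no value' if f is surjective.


Little Picard bounds the complement of f(ℂ) to at most one point.
e^{−z} is never zero on ℂ, so -2·e^{−z} takes every value in ℂ ∖ {0}. Adding -5 shifts the range to ℂ ∖ {-5}. Thus f omits exactly the value -5.

Omitted value: -5.


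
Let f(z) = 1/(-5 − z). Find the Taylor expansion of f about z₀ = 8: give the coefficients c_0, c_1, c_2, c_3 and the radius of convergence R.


Let w = z − z₀, so z = z₀ + w.
Then -5 − z = -5 − (z₀ + w) = (-5 − z₀) − w = -13 − w.
f(z) = 1/(-13 − w) = (1/(-13)) · 1/(1 − w/(-13)) = Σ_{n≥0} w^n / (-13)^(n+1).
So c_n = 1/(-13)^(n+1):
  c_0 = 1/(-13)^1 = -1/13.
  c_1 = 1/(-13)^2 = 1/169.
  c_2 = 1/(-13)^3 = -1/2197.
  c_3 = 1/(-13)^4 = 1/28561.
The series is valid for |w/d| < 1, i.e. |z − z₀| < |d|.
Radius of convergence: R = |-5 − z₀| = |-13| = 13 (distance from z₀ to the singularity z = -5).

c_0 = -1/13, c_1 = 1/169, c_2 = -1/2197, c_3 = 1/28561; R = 13.


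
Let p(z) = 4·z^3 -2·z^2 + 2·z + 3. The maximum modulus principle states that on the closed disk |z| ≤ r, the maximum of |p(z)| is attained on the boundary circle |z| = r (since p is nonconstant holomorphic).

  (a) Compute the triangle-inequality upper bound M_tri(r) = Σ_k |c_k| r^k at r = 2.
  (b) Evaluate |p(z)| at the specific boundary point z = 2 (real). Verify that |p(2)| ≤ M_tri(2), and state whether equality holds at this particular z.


Coefficients: c_0 = 3, c_1 = 2, c_2 = -2, c_3 = 4. Radius r = 2.
Part (a). Triangle bound: M_tri(r) = Σ_k |c_k| r^k
  = |3|·2^0 + |2|·2^1 + |-2|·2^2 + |4|·2^3
  = 3 + 4 + 8 + 32 = 47.
This bounds M(r) := max_{|z|=r} |p(z)| from above; equality holds iff all terms c_k z^k can be made to align in phase at a single z on |z|=r.
Part (b). At z = 2 (real, on the circle |z| = r):
  p(2) = (3)·2^0 + (2)·2^1 + (-2)·2^2 + (4)·2^3 = 31.
  |p(2)| = 31.
Check: |p(2)| = 31 ≤ 47 = M_tri(2). ✓ Equality does not hold at z = 2 (the coefficients have mixed signs, so the terms do not all align in phase there).

M_tri(2) = 47; |p(2)| = 31; equality at z=2: no.


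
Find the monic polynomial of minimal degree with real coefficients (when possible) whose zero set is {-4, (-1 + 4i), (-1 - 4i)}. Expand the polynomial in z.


The polynomial is p(z) = ∏_{α ∈ S} (z − α), where S = {-4, (-1 + 4i), (-1 - 4i)}.
Expanding the product yields: p(z) = z^3 + 6·z^2 + 25·z + 68.
Note conjugate pairs combine to real quadratics: (z − (-1+4i))(z − (-1−4i)) = z² + 2z + 17.
The resulting polynomial has degree 3 and real coefficients as required.

p(z) = z^3 + 6·z^2 + 25·z + 68.


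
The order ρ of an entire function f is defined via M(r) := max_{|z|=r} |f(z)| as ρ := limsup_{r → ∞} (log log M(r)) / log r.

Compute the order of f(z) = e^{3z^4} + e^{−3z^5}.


Each summand is entire of order 4 and 5 respectively (as in the single-exponential case). The order of a sum is at most the max of the orders, so ρ ≤ 5. For the lower bound: on |z|=r choose arg z so that -3z^5 is real positive; then |e^{-3z^5}| = e^{3r^5} while |e^{3z^4}| ≤ e^{3r^4} = o(e^{3r^5}). So |f| ≥ e^{3r^5}(1 − o(1)) and ρ ≥ 5. Hence ρ = max(4, 5) = 5.
Therefore ρ = 5.

Order ρ = 5.


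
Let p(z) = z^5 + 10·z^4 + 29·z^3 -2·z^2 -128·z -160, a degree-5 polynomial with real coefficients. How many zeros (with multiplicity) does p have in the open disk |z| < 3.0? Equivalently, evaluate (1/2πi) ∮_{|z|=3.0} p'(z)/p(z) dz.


The zeros of p are: -4, (-2 + 1i), (-2 - 1i), 2, -4.
Their magnitudes are: 4, 2.236, 2.236, 2, 4.
Zeros with |z| < R = 3.0: (-2 + 1i), (-2 - 1i), 2.
Count = 3.
By the argument principle, (1/2πi) ∮_{|z|=R} p'(z)/p(z) dz equals exactly this count.

Number of zeros inside |z| < 3.0: 3.


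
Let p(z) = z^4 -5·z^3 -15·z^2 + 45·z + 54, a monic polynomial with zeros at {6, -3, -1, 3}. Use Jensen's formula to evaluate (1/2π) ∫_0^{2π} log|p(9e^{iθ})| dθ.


Zeros: -3, -1, 3, 6; r = 9.
Inside |z| < r: -3, -1, 3, 6. Outside (|z| ≥ r): ∅.
p(0) = 54, so log|p(0)| = log(54) = 3.9890.
Apply Jensen: I(r) = log|p(0)| + Σ_k log(r/|z_k|), summed over zeros inside |z| < r.
  log(r/|z_k|) for z_k = 6: log(9/6) = 0.4055
  log(r/|z_k|) for z_k = -3: log(9/3) = 1.0986
  log(r/|z_k|) for z_k = -1: log(9/1) = 2.1972
  log(r/|z_k|) for z_k = 3: log(9/3) = 1.0986
Sum over inside zeros: 4.7999.
I(r) = log|p(0)| + (inside sum) = 3.9890 + 4.7999 = 8.7889.
Closed form (all zeros inside, monic): I(r) = n·log(r) = 4·log(9) = 8.7889. ✓

I(r) ≈ 8.7889.


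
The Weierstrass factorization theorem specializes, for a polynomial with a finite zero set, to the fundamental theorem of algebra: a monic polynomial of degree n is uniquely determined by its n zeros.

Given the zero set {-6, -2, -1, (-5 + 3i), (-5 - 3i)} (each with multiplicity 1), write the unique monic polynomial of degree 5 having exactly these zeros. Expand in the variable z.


The polynomial is p(z) = ∏_{α ∈ S} (z − α), where S = {-6, -2, -1, (-5 + 3i), (-5 - 3i)}.
Expanding the product yields: p(z) = z^5 + 19·z^4 + 144·z^3 + 518·z^2 + 800·z + 408.
Note conjugate pairs combine to real quadratics: (z − (-5+3i))(z − (-5−3i)) = z² + 10z + 34.
The resulting polynomial has degree 5 and real coefficients as required.

p(z) = z^5 + 19·z^4 + 144·z^3 + 518·z^2 + 800·z + 408.


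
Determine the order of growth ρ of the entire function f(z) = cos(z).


cos(w) is a linear combination of e^{iw} and e^{−iw} (or e^w, e^{−w} in the hyperbolic case), so |cos(w)| ≤ e^{|w|}. With w = z, |w| ≤ 1|z| + 0 = 1r + 0 on |z| = r, giving M(r) ≤ e^{1r + 0}, so ρ ≤ 1. On a suitable ray (z = it for sin/cos; z = t for sinh/cosh, t real → ∞), |cos(z)| grows like e^{1|t|}/2, so ρ ≥ 1. Hence ρ = 1.
Therefore ρ = 1.

Order ρ = 1.


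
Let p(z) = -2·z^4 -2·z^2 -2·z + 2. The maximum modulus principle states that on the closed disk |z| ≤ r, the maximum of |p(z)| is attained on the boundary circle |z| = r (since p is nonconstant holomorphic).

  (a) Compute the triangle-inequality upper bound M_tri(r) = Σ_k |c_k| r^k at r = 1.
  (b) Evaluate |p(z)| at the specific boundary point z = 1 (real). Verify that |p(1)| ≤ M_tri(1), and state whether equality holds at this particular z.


Coefficients: c_0 = 2, c_1 = -2, c_2 = -2, c_3 = 0, c_4 = -2. Radius r = 1.
Part (a). Triangle bound: M_tri(r) = Σ_k |c_k| r^k
  = |2|·1^0 + |-2|·1^1 + |-2|·1^2 + |0|·1^3 + |-2|·1^4
  = 2 + 2 + 2 + 0 + 2 = 8.
This bounds M(r) := max_{|z|=r} |p(z)| from above; equality holds iff all terms c_k z^k can be made to align in phase at a single z on |z|=r.
Part (b). At z = 1 (real, on the circle |z| = r):
  p(1) = (2)·1^0 + (-2)·1^1 + (-2)·1^2 + (0)·1^3 + (-2)·1^4 = -4.
  |p(1)| = 4.
Check: |p(1)| = 4 ≤ 8 = M_tri(1). ✓ Equality does not hold at z = 1 (the coefficients have mixed signs, so the terms do not all align in phase there).

M_tri(1) = 8; |p(1)| = 4; equality at z=1: no.


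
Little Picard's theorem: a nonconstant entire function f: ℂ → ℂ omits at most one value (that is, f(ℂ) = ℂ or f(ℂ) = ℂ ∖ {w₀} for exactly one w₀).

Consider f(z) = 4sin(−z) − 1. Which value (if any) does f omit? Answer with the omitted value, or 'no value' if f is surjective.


Little Picard bounds the complement of f(ℂ) to at most one point.
sin is entire and surjective onto ℂ: for every w ∈ ℂ, sin(ζ) = w has a solution ζ ∈ ℂ (e.g., via the complex inverse arcsin). With ζ = −z this gives z = ζ/(-1). Then 4·sin(−z) takes every value in 4·ℂ = ℂ, and adding -1 is a bijection of ℂ. So f is surjective and omits no value. (Note: only on the real line is sin bounded by [−1, 1].)

Omitted value: no value.


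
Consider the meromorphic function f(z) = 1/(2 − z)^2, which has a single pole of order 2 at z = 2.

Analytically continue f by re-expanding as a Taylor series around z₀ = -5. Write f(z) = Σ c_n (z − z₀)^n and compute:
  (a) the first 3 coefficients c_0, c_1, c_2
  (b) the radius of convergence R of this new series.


Let w = z − z₀, so z = z₀ + w.
Then 2 − z = 2 − (z₀ + w) = (2 − z₀) − w = 7 − w.
f(z) = 1/(7 − w)^2 = (1/(7)^2) · (1 − w/(7))^{−2}.
By the binomial series (1−u)^{−2} = Σ_{n≥0} C(n+1, 1) u^n for |u|<1, with u = w/(7):
  c_n = C(n+1, 1) / (7)^(n+2).
  c_0 = 1/(7)^2 = 1/49.
  c_1 = 2/(7)^3 = 2/343.
  c_2 = 3/(7)^4 = 3/2401.
The series is valid for |w/d| < 1, i.e. |z − z₀| < |d|.
Radius of convergence: R = |2 − z₀| = |7| = 7 (distance from z₀ to the singularity z = 2).

c_0 = 1/49, c_1 = 2/343, c_2 = 3/2401; R = 7.


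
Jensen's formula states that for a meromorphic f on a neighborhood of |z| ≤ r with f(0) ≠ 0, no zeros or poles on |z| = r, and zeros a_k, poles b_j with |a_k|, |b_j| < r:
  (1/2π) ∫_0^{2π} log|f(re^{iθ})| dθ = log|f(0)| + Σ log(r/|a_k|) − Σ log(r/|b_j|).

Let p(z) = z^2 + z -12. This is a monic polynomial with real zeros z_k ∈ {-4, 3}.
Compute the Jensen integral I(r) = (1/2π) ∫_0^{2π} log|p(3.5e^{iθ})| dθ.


Zeros: -4, 3; r = 3.5.
Inside |z| < r: 3. Outside (|z| ≥ r): -4.
p(0) = -12, so log|p(0)| = log(12) = 2.4849.
Apply Jensen: I(r) = log|p(0)| + Σ_k log(r/|z_k|), summed over zeros inside |z| < r.
  log(r/|z_k|) for z_k = 3: log(3.5/3) = 0.1542
  Outside zeros (-4) contribute nothing to the Jensen sum.
Sum over inside zeros: 0.1542.
I(r) = log|p(0)| + (inside sum) = 2.4849 + 0.1542 = 2.6391.
Note: since some zeros are outside |z| ≤ r, the simplified n·log(r) form does NOT apply — only the inside zeros contribute.

I(r) ≈ 2.6391.


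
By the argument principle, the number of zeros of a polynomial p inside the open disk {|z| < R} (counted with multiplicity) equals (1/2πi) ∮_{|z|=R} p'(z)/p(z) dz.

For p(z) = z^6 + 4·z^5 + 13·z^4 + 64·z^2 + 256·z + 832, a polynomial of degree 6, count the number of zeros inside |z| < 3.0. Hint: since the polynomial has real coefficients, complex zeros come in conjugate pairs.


The zeros of p are: (2 + 2i), (2 - 2i), (-2 + 2i), (-2 - 2i), (-2 + 3i), (-2 - 3i).
Their magnitudes are: 2.828, 2.828, 2.828, 2.828, 3.606, 3.606.
Zeros with |z| < R = 3.0: (2 + 2i), (2 - 2i), (-2 + 2i), (-2 - 2i).
Count = 4.
By the argument principle, (1/2πi) ∮_{|z|=R} p'(z)/p(z) dz equals exactly this count.

Number of zeros inside |z| < 3.0: 4.


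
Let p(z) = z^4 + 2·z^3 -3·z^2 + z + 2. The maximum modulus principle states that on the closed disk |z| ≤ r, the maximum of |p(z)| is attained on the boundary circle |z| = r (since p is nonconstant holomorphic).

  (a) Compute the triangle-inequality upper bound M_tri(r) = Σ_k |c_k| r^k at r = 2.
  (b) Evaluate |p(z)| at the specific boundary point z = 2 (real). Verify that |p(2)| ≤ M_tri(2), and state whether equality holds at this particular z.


Coefficients: c_0 = 2, c_1 = 1, c_2 = -3, c_3 = 2, c_4 = 1. Radius r = 2.
Part (a). Triangle bound: M_tri(r) = Σ_k |c_k| r^k
  = |2|·2^0 + |1|·2^1 + |-3|·2^2 + |2|·2^3 + |1|·2^4
  = 2 + 2 + 12 + 16 + 16 = 48.
This bounds M(r) := max_{|z|=r} |p(z)| from above; equality holds iff all terms c_k z^k can be made to align in phase at a single z on |z|=r.
Part (b). At z = 2 (real, on the circle |z| = r):
  p(2) = (2)·2^0 + (1)·2^1 + (-3)·2^2 + (2)·2^3 + (1)·2^4 = 24.
  |p(2)| = 24.
Check: |p(2)| = 24 ≤ 48 = M_tri(2). ✓ Equality does not hold at z = 2 (the coefficients have mixed signs, so the terms do not all align in phase there).

M_tri(2) = 48; |p(2)| = 24; equality at z=2: no.


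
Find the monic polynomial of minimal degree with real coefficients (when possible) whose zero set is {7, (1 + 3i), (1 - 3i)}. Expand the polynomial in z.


The polynomial is p(z) = ∏_{α ∈ S} (z − α), where S = {7, (1 + 3i), (1 - 3i)}.
Expanding the product yields: p(z) = z^3 -9·z^2 + 24·z -70.
Note conjugate pairs combine to real quadratics: (z − (1+3i))(z − (1−3i)) = z² − 2z + 10.
The resulting polynomial has degree 3 and real coefficients as required.

p(z) = z^3 -9·z^2 + 24·z -70.


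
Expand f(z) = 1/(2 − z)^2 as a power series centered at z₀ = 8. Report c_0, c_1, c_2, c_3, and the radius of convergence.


Let w = z − z₀, so z = z₀ + w.
Then 2 − z = 2 − (z₀ + w) = (2 − z₀) − w = -6 − w.
f(z) = 1/(-6 − w)^2 = (1/(-6)^2) · (1 − w/(-6))^{−2}.
By the binomial series (1−u)^{−2} = Σ_{n≥0} C(n+1, 1) u^n for |u|<1, with u = w/(-6):
  c_n = C(n+1, 1) / (-6)^(n+2).
  c_0 = 1/(-6)^2 = 1/36.
  c_1 = 2/(-6)^3 = -1/108.
  c_2 = 3/(-6)^4 = 1/432.
  c_3 = 4/(-6)^5 = -1/1944.
The series is valid for |w/d| < 1, i.e. |z − z₀| < |d|.
Radius of convergence: R = |2 − z₀| = |-6| = 6 (distance from z₀ to the singularity z = 2).

c_0 = 1/36, c_1 = -1/108, c_2 = 1/432, c_3 = -1/1944; R = 6.


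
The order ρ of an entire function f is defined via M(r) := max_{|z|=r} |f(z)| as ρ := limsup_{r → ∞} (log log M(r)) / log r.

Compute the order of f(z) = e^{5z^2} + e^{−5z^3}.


Each summand is entire of order 2 and 3 respectively (as in the single-exponential case). The order of a sum is at most the max of the orders, so ρ ≤ 3. For the lower bound: on |z|=r choose arg z so that -5z^3 is real positive; then |e^{-5z^3}| = e^{5r^3} while |e^{5z^2}| ≤ e^{5r^2} = o(e^{5r^3}). So |f| ≥ e^{5r^3}(1 − o(1)) and ρ ≥ 3. Hence ρ = max(2, 3) = 3.
Therefore ρ = 3.

Order ρ = 3.


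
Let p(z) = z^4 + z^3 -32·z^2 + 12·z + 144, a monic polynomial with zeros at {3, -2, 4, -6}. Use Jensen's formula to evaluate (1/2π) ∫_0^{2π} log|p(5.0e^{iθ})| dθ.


Zeros: -6, -2, 3, 4; r = 5.0.
Inside |z| < r: -2, 3, 4. Outside (|z| ≥ r): -6.
p(0) = 144, so log|p(0)| = log(144) = 4.9698.
Apply Jensen: I(r) = log|p(0)| + Σ_k log(r/|z_k|), summed over zeros inside |z| < r.
  log(r/|z_k|) for z_k = 3: log(5.0/3) = 0.5108
  log(r/|z_k|) for z_k = -2: log(5.0/2) = 0.9163
  log(r/|z_k|) for z_k = 4: log(5.0/4) = 0.2231
  Outside zeros (-6) contribute nothing to the Jensen sum.
Sum over inside zeros: 1.6503.
I(r) = log|p(0)| + (inside sum) = 4.9698 + 1.6503 = 6.6201.
Note: since some zeros are outside |z| ≤ r, the simplified n·log(r) form does NOT apply — only the inside zeros contribute.

I(r) ≈ 6.6201.


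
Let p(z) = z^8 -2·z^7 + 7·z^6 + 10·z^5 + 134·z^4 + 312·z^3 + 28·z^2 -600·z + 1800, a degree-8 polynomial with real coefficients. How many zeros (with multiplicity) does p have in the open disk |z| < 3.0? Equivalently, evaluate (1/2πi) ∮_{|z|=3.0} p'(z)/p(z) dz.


The zeros of p are: (-2 + 1i), (-2 - 1i), (-1 + 3i), (-1 - 3i), (3 + 3i), (3 - 3i), (1 + 1i), (1 - 1i).
Their magnitudes are: 2.236, 2.236, 3.162, 3.162, 4.243, 4.243, 1.414, 1.414.
Zeros with |z| < R = 3.0: (-2 + 1i), (-2 - 1i), (1 + 1i), (1 - 1i).
Count = 4.
By the argument principle, (1/2πi) ∮_{|z|=R} p'(z)/p(z) dz equals exactly this count.

Number of zeros inside |z| < 3.0: 4.


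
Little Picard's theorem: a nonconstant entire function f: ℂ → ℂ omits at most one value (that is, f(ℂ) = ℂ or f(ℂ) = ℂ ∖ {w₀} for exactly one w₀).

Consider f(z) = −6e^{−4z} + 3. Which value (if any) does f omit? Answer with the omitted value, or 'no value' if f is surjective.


Little Picard bounds the complement of f(ℂ) to at most one point.
e^{−4z} is never zero on ℂ, so -6·e^{−4z} takes every value in ℂ ∖ {0}. Adding 3 shifts the range to ℂ ∖ {3}. Thus f omits exactly the value 3.

Omitted value: 3.


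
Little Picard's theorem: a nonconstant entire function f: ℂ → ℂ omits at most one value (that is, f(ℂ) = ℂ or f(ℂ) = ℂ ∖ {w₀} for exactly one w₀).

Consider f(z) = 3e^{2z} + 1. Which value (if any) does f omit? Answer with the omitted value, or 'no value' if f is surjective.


Little Picard bounds the complement of f(ℂ) to at most one point.
e^{2z} is never zero on ℂ, so 3·e^{2z} takes every value in ℂ ∖ {0}. Adding 1 shifts the range to ℂ ∖ {1}. Thus f omits exactly the value 1.

Omitted value: 1.
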